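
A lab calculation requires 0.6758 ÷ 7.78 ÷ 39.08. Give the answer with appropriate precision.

0.6758 ÷ 7.78 ÷ 39.08 = 0.00222271630536…
Multiplication/division keeps the fewest significant figures: 0.6758 → 4 s.f., 7.78 → 3 s.f., 39.08 → 4 s.f.; limit is 3.
Rounded to 3 significant figures: 0.00222.

0.00222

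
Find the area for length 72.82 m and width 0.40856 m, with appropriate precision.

area = 72.82 m × 0.40856 m = 29.7513392 m².
72.82 has 4 significant figures; 0.40856 has 5.
Division/multiplication keeps the fewest: 4 significant figures.
Rounded: 29.75 m².

29.75 m²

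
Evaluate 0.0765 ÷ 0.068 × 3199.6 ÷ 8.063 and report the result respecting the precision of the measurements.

4.5 × 10^2

0.0765 ÷ 0.068 × 3199.6 ÷ 8.063 = 446.428128488…
Multiplication/division keeps the fewest significant figures: 0.0765 → 3 s.f., 0.068 → 2 s.f., 3199.6 → 5 s.f., 8.063 → 4 s.f.; limit is 2.
Rounded to 2 significant figures: 4.5 × 10^2.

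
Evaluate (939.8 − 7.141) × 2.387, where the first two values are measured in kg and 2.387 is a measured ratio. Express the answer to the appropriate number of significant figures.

2226 kg

939.8 kg − 7.141 kg = 932.659 kg; the difference is limited to 1 decimal place (4 s.f.).
Carrying full precision, 932.659 × 2.387 = 2226.257033 kg; 2.387 has 4 s.f., so the result keeps min(4, 4) = 4 s.f.
Rounded to 4 significant figures: 2226 kg.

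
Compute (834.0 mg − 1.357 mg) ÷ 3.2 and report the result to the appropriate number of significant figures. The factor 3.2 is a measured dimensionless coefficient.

834.0 mg − 1.357 mg = 832.643 mg; the difference is limited to 1 decimal place (4 s.f.).
Carrying full precision, 832.643 ÷ 3.2 = 260.2009375 mg; 3.2 has 2 s.f., so the result keeps min(4, 2) = 2 s.f.
Rounded to 2 significant figures: 2.6 × 10² mg.

2.6 × 10² mg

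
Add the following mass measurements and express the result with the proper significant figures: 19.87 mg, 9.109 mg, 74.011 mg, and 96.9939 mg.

19.87 mg + 9.109 mg + 74.011 mg + 96.9939 mg = 199.9839 mg.
Addition/subtraction keeps the fewest decimal places: 19.87 → 2 decimal places, 9.109 → 3 decimal places, 74.011 → 3 decimal places, 96.9939 → 4 decimal places; limit is 2.
Rounded to 2 decimal places: 199.98 mg.

199.98 mg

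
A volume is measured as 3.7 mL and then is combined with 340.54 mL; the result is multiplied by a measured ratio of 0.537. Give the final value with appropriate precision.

3.7 mL + 340.54 mL = 344.24 mL; the sum is limited to 1 decimal place (4 s.f.).
Carrying full precision, 344.24 × 0.537 = 184.85688 mL; 0.537 has 3 s.f., so the result keeps min(4, 3) = 3 s.f.
Rounded to 3 significant figures: 1.85 × 10² mL.

1.85 × 10² mL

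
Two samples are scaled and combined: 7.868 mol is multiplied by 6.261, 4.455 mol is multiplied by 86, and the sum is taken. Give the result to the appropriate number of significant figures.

7.868 × 6.261 = 49.261548 → 49.26 mol (4 s.f., last digit at the 10^-2 place).
4.455 × 86 = 383.13 → 3.8 × 10² mol (2 s.f., last digit at the 10^1 place).
Sum: 432.391548 mol; keep the coarser place, 10^1.
Result: 4.3 × 10² mol.

4.3 × 10² mol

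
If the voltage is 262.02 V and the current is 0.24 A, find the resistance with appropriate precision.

resistance = 262.02 V ÷ 0.24 A = 1091.75 Ω.
262.02 has 5 significant figures; 0.24 has 2.
Division/multiplication keeps the fewest: 2 significant figures.
Rounded: 1.1 × 10³ Ω.

1.1 × 10³ Ω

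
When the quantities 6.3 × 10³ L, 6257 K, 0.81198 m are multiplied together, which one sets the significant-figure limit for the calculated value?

6.3 × 10³ L

6.3 × 10³ L → 2 s.f.; 6257 K → 4 s.f.; 0.81198 m → 5 s.f.
The fewest is 2 significant figures, from 6.3 × 10³ L.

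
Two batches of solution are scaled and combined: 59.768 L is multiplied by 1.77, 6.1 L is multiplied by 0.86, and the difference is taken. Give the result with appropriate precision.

59.768 × 1.77 = 105.78936 → 106 L (3 s.f., last digit at the 10^0 place).
6.1 × 0.86 = 5.246 → 5.2 L (2 s.f., last digit at the 10^-1 place).
Difference: 100.54336 L; keep the coarser place, 10^0.
Result: 101 L.

101 L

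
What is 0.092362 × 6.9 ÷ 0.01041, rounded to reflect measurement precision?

61

0.092362 × 6.9 ÷ 0.01041 = 61.2197694524…
Multiplication/division keeps the fewest significant figures: 0.092362 → 5 s.f., 6.9 → 2 s.f., 0.01041 → 4 s.f.; limit is 2.
Rounded to 2 significant figures: 61.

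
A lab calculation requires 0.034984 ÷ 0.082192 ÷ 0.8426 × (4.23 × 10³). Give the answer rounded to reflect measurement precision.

0.034984 ÷ 0.082192 ÷ 0.8426 × (4.23 × 10³) = 2136.77517067…
Multiplication/division keeps the fewest significant figures: 0.034984 → 5 s.f., 0.082192 → 5 s.f., 0.8426 → 4 s.f., 4.23 × 10³ → 3 s.f.; limit is 3.
Rounded to 3 significant figures: 2.14 × 10³.

2.14 × 10³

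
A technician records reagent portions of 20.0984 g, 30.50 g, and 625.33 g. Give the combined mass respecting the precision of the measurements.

675.93 g

20.0984 g + 30.50 g + 625.33 g = 675.9284 g.
Addition/subtraction keeps the fewest decimal places: 20.0984 → 4 decimal places, 30.50 → 2 decimal places, 625.33 → 2 decimal places; limit is 2.
Rounded to 2 decimal places: 675.93 g.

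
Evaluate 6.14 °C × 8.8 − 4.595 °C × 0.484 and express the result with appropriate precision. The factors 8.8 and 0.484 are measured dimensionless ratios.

52 °C

6.14 × 8.8 = 54.032 → 54 °C (2 s.f., last digit at the 10^0 place).
4.595 × 0.484 = 2.22398 → 2.22 °C (3 s.f., last digit at the 10^-2 place).
Difference: 51.80802 °C; keep the coarser place, 10^0.
Result: 52 °C.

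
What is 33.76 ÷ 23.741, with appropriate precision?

33.76 ÷ 23.741 = 1.42201255213…
Multiplication/division keeps the fewest significant figures: 33.76 → 4 s.f., 23.741 → 5 s.f.; limit is 4.
Rounded to 4 significant figures: 1.422.

1.422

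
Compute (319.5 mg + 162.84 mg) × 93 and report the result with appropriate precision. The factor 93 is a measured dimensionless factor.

4.5 × 10^4 mg

319.5 mg + 162.84 mg = 482.34 mg; the sum is limited to 1 decimal place (4 s.f.).
Carrying full precision, 482.34 × 93 = 44857.62 mg; 93 has 2 s.f., so the result keeps min(4, 2) = 2 s.f.
Rounded to 2 significant figures: 4.5 × 10^4 mg.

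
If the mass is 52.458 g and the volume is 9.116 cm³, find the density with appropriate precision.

density = 52.458 g ÷ 9.116 cm³ = 5.75449758666… g/cm³.
52.458 has 5 significant figures; 9.116 has 4.
Division/multiplication keeps the fewest: 4 significant figures.
Rounded: 5.754 g/cm³.

5.754 g/cm³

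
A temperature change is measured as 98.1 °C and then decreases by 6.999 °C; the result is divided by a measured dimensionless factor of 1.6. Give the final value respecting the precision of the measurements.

57 °C

98.1 °C − 6.999 °C = 91.101 °C; the difference is limited to 1 decimal place (3 s.f.).
Carrying full precision, 91.101 ÷ 1.6 = 56.938125 °C; 1.6 has 2 s.f., so the result keeps min(3, 2) = 2 s.f.
Rounded to 2 significant figures: 57 °C.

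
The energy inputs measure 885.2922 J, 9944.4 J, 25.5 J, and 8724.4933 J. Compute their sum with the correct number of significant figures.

19579.7 J

885.2922 J + 9944.4 J + 25.5 J + 8724.4933 J = 19579.6855 J.
Addition/subtraction keeps the fewest decimal places: 885.2922 → 4 decimal places, 9944.4 → 1 decimal place, 25.5 → 1 decimal place, 8724.4933 → 4 decimal places; limit is 1.
Rounded to 1 decimal place: 19579.7 J.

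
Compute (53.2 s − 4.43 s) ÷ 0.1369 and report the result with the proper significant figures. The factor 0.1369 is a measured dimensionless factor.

356 s

53.2 s − 4.43 s = 48.77 s; the difference is limited to 1 decimal place (3 s.f.).
Carrying full precision, 48.77 ÷ 0.1369 = 356.245434624… s; 0.1369 has 4 s.f., so the result keeps min(3, 4) = 3 s.f.
Rounded to 3 significant figures: 356 s.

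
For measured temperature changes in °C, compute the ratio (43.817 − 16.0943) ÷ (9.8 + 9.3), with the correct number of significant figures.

43.817 − 16.0943 = 27.7227, limited to 3 d.p. → 5 s.f.; 9.8 + 9.3 = 19.1, limited to 1 d.p. → 3 s.f.
Carrying full precision, 27.7227 ÷ 19.1 = 1.45145026178…; keep min(5, 3) = 3 s.f.
Rounded to 3 significant figures: 1.45.

1.45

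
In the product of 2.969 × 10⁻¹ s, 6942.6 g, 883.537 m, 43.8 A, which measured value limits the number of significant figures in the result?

43.8 A

2.969 × 10⁻¹ s → 4 s.f.; 6942.6 g → 5 s.f.; 883.537 m → 6 s.f.; 43.8 A → 3 s.f.
The fewest is 3 significant figures, from 43.8 A.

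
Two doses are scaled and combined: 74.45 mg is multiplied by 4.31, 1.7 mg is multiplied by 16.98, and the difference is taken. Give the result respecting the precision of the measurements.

292 mg

74.45 × 4.31 = 320.8795 → 321 mg (3 s.f., last digit at the 10^0 place).
1.7 × 16.98 = 28.866 → 29 mg (2 s.f., last digit at the 10^0 place).
Difference: 292.0135 mg; keep the coarser place, 10^0.
Result: 292 mg.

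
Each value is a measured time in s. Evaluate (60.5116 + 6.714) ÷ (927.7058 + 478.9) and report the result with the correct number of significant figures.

60.5116 + 6.714 = 67.2256, limited to 3 d.p. → 5 s.f.; 927.7058 + 478.9 = 1406.6058, limited to 1 d.p. → 5 s.f.
Carrying full precision, 67.2256 ÷ 1406.6058 = 0.0477927789008…; keep min(5, 5) = 5 s.f.
Rounded to 5 significant figures: 0.047793.

0.047793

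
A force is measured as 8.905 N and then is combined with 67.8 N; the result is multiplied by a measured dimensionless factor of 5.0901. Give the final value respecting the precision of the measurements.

8.905 N + 67.8 N = 76.705 N; the sum is limited to 1 decimal place (3 s.f.).
Carrying full precision, 76.705 × 5.0901 = 390.4361205 N; 5.0901 has 5 s.f., so the result keeps min(3, 5) = 3 s.f.
Rounded to 3 significant figures: 390. N.

390. N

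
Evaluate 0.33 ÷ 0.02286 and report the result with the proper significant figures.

0.33 ÷ 0.02286 = 14.4356955381…
Multiplication/division keeps the fewest significant figures: 0.33 → 2 s.f., 0.02286 → 4 s.f.; limit is 2.
Rounded to 2 significant figures: 14.

14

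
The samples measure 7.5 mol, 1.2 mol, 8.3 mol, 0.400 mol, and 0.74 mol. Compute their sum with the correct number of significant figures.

7.5 mol + 1.2 mol + 8.3 mol + 0.400 mol + 0.74 mol = 18.140 mol.
Addition/subtraction keeps the fewest decimal places: 7.5 → 1 decimal place, 1.2 → 1 decimal place, 8.3 → 1 decimal place, 0.400 → 3 decimal places, 0.74 → 2 decimal places; limit is 1.
Rounded to 1 decimal place: 18.1 mol.

18.1 mol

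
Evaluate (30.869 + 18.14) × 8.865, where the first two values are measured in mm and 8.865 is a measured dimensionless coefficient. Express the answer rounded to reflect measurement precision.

434.5 mm

30.869 mm + 18.14 mm = 49.009 mm; the sum is limited to 2 decimal places (4 s.f.).
Carrying full precision, 49.009 × 8.865 = 434.464785 mm; 8.865 has 4 s.f., so the result keeps min(4, 4) = 4 s.f.
Rounded to 4 significant figures: 434.5 mm.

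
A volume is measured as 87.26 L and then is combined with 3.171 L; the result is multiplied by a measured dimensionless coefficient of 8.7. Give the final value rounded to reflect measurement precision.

7.9 × 10² L

87.26 L + 3.171 L = 90.431 L; the sum is limited to 2 decimal places (4 s.f.).
Carrying full precision, 90.431 × 8.7 = 786.7497 L; 8.7 has 2 s.f., so the result keeps min(4, 2) = 2 s.f.
Rounded to 2 significant figures: 7.9 × 10² L.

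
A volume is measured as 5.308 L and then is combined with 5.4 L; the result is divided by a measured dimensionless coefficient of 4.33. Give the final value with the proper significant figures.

5.308 L + 5.4 L = 10.708 L; the sum is limited to 1 decimal place (3 s.f.).
Carrying full precision, 10.708 ÷ 4.33 = 2.47297921478… L; 4.33 has 3 s.f., so the result keeps min(3, 3) = 3 s.f.
Rounded to 3 significant figures: 2.47 L.

2.47 L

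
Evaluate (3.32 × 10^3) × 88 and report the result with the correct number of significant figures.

2.9 × 10^5

(3.32 × 10^3) × 88 = 292160
Multiplication/division keeps the fewest significant figures: 3.32 × 10^3 → 3 s.f., 88 → 2 s.f.; limit is 2.
Rounded to 2 significant figures: 2.9 × 10^5.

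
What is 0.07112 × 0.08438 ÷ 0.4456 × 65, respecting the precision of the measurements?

0.88

0.07112 × 0.08438 ÷ 0.4456 × 65 = 0.875385691203…
Multiplication/division keeps the fewest significant figures: 0.07112 → 4 s.f., 0.08438 → 4 s.f., 0.4456 → 4 s.f., 65 → 2 s.f.; limit is 2.
Rounded to 2 significant figures: 0.88.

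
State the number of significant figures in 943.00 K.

5

943.00: trailing zeros after a decimal point are significant.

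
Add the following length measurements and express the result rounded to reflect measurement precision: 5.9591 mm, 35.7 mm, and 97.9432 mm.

139.6 mm

5.9591 mm + 35.7 mm + 97.9432 mm = 139.6023 mm.
Addition/subtraction keeps the fewest decimal places: 5.9591 → 4 decimal places, 35.7 → 1 decimal place, 97.9432 → 4 decimal places; limit is 1.
Rounded to 1 decimal place: 139.6 mm.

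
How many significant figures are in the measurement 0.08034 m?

4

0.08034: leading zeros are not significant; zeros between nonzero digits are significant.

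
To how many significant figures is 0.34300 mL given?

5

0.34300: leading zeros are not significant; trailing zeros after a decimal point are significant.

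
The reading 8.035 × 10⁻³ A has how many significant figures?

4

8.035 × 10⁻³: in scientific notation every digit of the coefficient is significant.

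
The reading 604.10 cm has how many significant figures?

604.10: trailing zeros after a decimal point are significant; zeros between nonzero digits are significant.

5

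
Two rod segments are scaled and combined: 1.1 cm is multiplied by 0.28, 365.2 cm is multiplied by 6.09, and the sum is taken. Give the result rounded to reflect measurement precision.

2.22 × 10³ cm

1.1 × 0.28 = 0.308 → 3.1 × 10⁻¹ cm (2 s.f., last digit at the 10^-2 place).
365.2 × 6.09 = 2224.068 → 2.22 × 10³ cm (3 s.f., last digit at the 10^1 place).
Sum: 2224.376 cm; keep the coarser place, 10^1.
Result: 2.22 × 10³ cm.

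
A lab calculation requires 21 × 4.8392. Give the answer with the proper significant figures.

1.0 × 10^2

21 × 4.8392 = 101.6232
Multiplication/division keeps the fewest significant figures: 21 → 2 s.f., 4.8392 → 5 s.f.; limit is 2.
Rounded to 2 significant figures: 1.0 × 10^2.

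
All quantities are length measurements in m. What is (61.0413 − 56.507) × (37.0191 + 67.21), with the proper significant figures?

61.0413 − 56.507 = 4.5343, limited to 3 d.p. → 4 s.f.; 37.0191 + 67.21 = 104.2291, limited to 2 d.p. → 5 s.f.
Carrying full precision, 4.5343 × 104.2291 = 472.60600813; keep min(4, 5) = 4 s.f.
Rounded to 4 significant figures: 4.726 × 10² m².

4.726 × 10² m²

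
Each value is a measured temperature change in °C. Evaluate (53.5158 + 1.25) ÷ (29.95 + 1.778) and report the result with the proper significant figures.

1.726

53.5158 + 1.25 = 54.7658, limited to 2 d.p. → 4 s.f.; 29.95 + 1.778 = 31.728, limited to 2 d.p. → 4 s.f.
Carrying full precision, 54.7658 ÷ 31.728 = 1.72610312658…; keep min(4, 4) = 4 s.f.
Rounded to 4 significant figures: 1.726.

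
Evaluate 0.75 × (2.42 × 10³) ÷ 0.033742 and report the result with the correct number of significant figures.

0.75 × (2.42 × 10³) ÷ 0.033742 = 53790.5281252…
Multiplication/division keeps the fewest significant figures: 0.75 → 2 s.f., 2.42 × 10³ → 3 s.f., 0.033742 → 5 s.f.; limit is 2.
Rounded to 2 significant figures: 5.4 × 10⁴.

5.4 × 10⁴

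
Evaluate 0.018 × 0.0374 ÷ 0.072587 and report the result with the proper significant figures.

0.018 × 0.0374 ÷ 0.072587 = 0.00927438797581…
Multiplication/division keeps the fewest significant figures: 0.018 → 2 s.f., 0.0374 → 3 s.f., 0.072587 → 5 s.f.; limit is 2.
Rounded to 2 significant figures: 0.0093.

0.0093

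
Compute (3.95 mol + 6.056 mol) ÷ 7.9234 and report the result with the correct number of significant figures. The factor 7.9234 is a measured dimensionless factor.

1.263 mol

3.95 mol + 6.056 mol = 10.006 mol; the sum is limited to 2 decimal places (4 s.f.).
Carrying full precision, 10.006 ÷ 7.9234 = 1.26284170937… mol; 7.9234 has 5 s.f., so the result keeps min(4, 5) = 4 s.f.
Rounded to 4 significant figures: 1.263 mol.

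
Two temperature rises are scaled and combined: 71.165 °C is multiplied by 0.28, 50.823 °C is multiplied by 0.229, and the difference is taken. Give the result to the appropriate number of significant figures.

8 °C

71.165 × 0.28 = 19.9262 → 2.0 × 10^1 °C (2 s.f., last digit at the 10^0 place).
50.823 × 0.229 = 11.638467 → 11.6 °C (3 s.f., last digit at the 10^-1 place).
Difference: 8.287733 °C; keep the coarser place, 10^0.
Result: 8 °C.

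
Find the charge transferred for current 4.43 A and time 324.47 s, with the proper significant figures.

1.44 × 10^3 C

charge transferred = 4.43 A × 324.47 s = 1437.4021 C.
4.43 has 3 significant figures; 324.47 has 5.
Division/multiplication keeps the fewest: 3 significant figures.
Rounded: 1.44 × 10^3 C.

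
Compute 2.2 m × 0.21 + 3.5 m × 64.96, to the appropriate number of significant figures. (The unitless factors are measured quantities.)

2.3 × 10^2 m

2.2 × 0.21 = 0.462 → 0.46 m (2 s.f., last digit at the 10^-2 place).
3.5 × 64.96 = 227.36 → 2.3 × 10^2 m (2 s.f., last digit at the 10^1 place).
Sum: 227.822 m; keep the coarser place, 10^1.
Result: 2.3 × 10^2 m.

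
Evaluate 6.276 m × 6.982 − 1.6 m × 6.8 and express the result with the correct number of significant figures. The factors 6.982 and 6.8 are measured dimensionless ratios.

6.276 × 6.982 = 43.819032 → 43.82 m (4 s.f., last digit at the 10^-2 place).
1.6 × 6.8 = 10.88 → 11 m (2 s.f., last digit at the 10^0 place).
Difference: 32.939032 m; keep the coarser place, 10^0.
Result: 33 m.

33 m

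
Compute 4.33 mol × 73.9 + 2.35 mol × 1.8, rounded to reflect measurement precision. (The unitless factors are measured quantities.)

324 mol

4.33 × 73.9 = 319.987 → 3.20 × 10^2 mol (3 s.f., last digit at the 10^0 place).
2.35 × 1.8 = 4.23 → 4.2 mol (2 s.f., last digit at the 10^-1 place).
Sum: 324.217 mol; keep the coarser place, 10^0.
Result: 324 mol.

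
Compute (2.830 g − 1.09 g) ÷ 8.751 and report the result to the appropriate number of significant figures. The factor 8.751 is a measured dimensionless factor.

0.199 g

2.830 g − 1.09 g = 1.740 g; the difference is limited to 2 decimal places (3 s.f.).
Carrying full precision, 1.740 ÷ 8.751 = 0.198834418924… g; 8.751 has 4 s.f., so the result keeps min(3, 4) = 3 s.f.
Rounded to 3 significant figures: 0.199 g.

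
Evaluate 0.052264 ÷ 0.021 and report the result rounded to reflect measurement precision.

2.5

0.052264 ÷ 0.021 = 2.48876190476…
Multiplication/division keeps the fewest significant figures: 0.052264 → 5 s.f., 0.021 → 2 s.f.; limit is 2.
Rounded to 2 significant figures: 2.5.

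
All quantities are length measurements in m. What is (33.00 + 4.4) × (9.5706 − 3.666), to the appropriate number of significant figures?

221 m²

33.00 + 4.4 = 37.40, limited to 1 d.p. → 3 s.f.; 9.5706 − 3.666 = 5.9046, limited to 3 d.p. → 4 s.f.
Carrying full precision, 37.40 × 5.9046 = 220.83204; keep min(3, 4) = 3 s.f.
Rounded to 3 significant figures: 221 m².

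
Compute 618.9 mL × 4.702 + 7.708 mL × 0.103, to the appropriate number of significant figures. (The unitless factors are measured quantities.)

618.9 × 4.702 = 2910.0678 → 2.910 × 10³ mL (4 s.f., last digit at the 10^0 place).
7.708 × 0.103 = 0.793924 → 0.794 mL (3 s.f., last digit at the 10^-3 place).
Sum: 2910.861724 mL; keep the coarser place, 10^0.
Result: 2911 mL.

2911 mL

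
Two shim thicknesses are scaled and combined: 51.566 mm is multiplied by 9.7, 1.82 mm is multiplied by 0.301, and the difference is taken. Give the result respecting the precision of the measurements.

5.0 × 10^2 mm

51.566 × 9.7 = 500.1902 → 5.0 × 10^2 mm (2 s.f., last digit at the 10^1 place).
1.82 × 0.301 = 0.54782 → 0.548 mm (3 s.f., last digit at the 10^-3 place).
Difference: 499.64238 mm; keep the coarser place, 10^1.
Result: 5.0 × 10^2 mm.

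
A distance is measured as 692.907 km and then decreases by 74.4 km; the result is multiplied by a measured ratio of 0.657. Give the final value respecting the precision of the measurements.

406 km

692.907 km − 74.4 km = 618.507 km; the difference is limited to 1 decimal place (4 s.f.).
Carrying full precision, 618.507 × 0.657 = 406.359099 km; 0.657 has 3 s.f., so the result keeps min(4, 3) = 3 s.f.
Rounded to 3 significant figures: 406 km.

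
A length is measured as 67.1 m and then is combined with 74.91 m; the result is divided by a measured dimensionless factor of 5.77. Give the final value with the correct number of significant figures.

24.6 m

67.1 m + 74.91 m = 142.01 m; the sum is limited to 1 decimal place (4 s.f.).
Carrying full precision, 142.01 ÷ 5.77 = 24.6117850953… m; 5.77 has 3 s.f., so the result keeps min(4, 3) = 3 s.f.
Rounded to 3 significant figures: 24.6 m.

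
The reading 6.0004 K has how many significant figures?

6.0004: zeros between nonzero digits are significant.

5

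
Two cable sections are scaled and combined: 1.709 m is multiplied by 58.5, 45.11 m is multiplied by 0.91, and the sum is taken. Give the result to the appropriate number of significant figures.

141 m

1.709 × 58.5 = 99.9765 → 100. m (3 s.f., last digit at the 10^0 place).
45.11 × 0.91 = 41.0501 → 41 m (2 s.f., last digit at the 10^0 place).
Sum: 141.0266 m; keep the coarser place, 10^0.
Result: 141 m.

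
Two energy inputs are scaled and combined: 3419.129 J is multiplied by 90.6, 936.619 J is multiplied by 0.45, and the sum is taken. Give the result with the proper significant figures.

3.10 × 10^5 J

3419.129 × 90.6 = 309773.0874 → 3.10 × 10^5 J (3 s.f., last digit at the 10^3 place).
936.619 × 0.45 = 421.47855 → 4.2 × 10^2 J (2 s.f., last digit at the 10^1 place).
Sum: 310194.56595 J; keep the coarser place, 10^3.
Result: 3.10 × 10^5 J.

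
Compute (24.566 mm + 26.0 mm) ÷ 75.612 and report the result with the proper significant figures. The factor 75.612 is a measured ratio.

24.566 mm + 26.0 mm = 50.566 mm; the sum is limited to 1 decimal place (3 s.f.).
Carrying full precision, 50.566 ÷ 75.612 = 0.668756282072… mm; 75.612 has 5 s.f., so the result keeps min(3, 5) = 3 s.f.
Rounded to 3 significant figures: 0.669 mm.

0.669 mm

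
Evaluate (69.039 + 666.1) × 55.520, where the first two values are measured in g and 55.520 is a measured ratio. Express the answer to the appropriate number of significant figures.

4.081 × 10⁴ g

69.039 g + 666.1 g = 735.139 g; the sum is limited to 1 decimal place (4 s.f.).
Carrying full precision, 735.139 × 55.520 = 40814.91728 g; 55.520 has 5 s.f., so the result keeps min(4, 5) = 4 s.f.
Rounded to 4 significant figures: 4.081 × 10⁴ g.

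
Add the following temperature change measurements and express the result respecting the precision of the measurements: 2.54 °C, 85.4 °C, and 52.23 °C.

2.54 °C + 85.4 °C + 52.23 °C = 140.17 °C.
Addition/subtraction keeps the fewest decimal places: 2.54 → 2 decimal places, 85.4 → 1 decimal place, 52.23 → 2 decimal places; limit is 1.
Rounded to 1 decimal place: 140.2 °C.

140.2 °C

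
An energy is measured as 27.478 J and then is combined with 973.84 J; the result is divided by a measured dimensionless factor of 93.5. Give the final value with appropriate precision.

10.7 J

27.478 J + 973.84 J = 1001.318 J; the sum is limited to 2 decimal places (6 s.f.).
Carrying full precision, 1001.318 ÷ 93.5 = 10.7092834225… J; 93.5 has 3 s.f., so the result keeps min(6, 3) = 3 s.f.
Rounded to 3 significant figures: 10.7 J.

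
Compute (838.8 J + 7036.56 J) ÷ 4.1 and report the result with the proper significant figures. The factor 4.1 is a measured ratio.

838.8 J + 7036.56 J = 7875.36 J; the sum is limited to 1 decimal place (5 s.f.).
Carrying full precision, 7875.36 ÷ 4.1 = 1920.8195122… J; 4.1 has 2 s.f., so the result keeps min(5, 2) = 2 s.f.
Rounded to 2 significant figures: 1.9 × 10³ J.

1.9 × 10³ J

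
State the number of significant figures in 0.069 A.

2

0.069: leading zeros are not significant.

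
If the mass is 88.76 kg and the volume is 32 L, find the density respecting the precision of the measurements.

density = 88.76 kg ÷ 32 L = 2.77375 kg/L.
88.76 has 4 significant figures; 32 has 2.
Division/multiplication keeps the fewest: 2 significant figures.
Rounded: 2.8 kg/L.

2.8 kg/L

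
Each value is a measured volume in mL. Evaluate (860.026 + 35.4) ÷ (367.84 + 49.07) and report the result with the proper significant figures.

2.148

860.026 + 35.4 = 895.426, limited to 1 d.p. → 4 s.f.; 367.84 + 49.07 = 416.91, limited to 2 d.p. → 5 s.f.
Carrying full precision, 895.426 ÷ 416.91 = 2.14776810343…; keep min(4, 5) = 4 s.f.
Rounded to 4 significant figures: 2.148.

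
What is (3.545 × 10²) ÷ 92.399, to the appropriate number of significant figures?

3.837

(3.545 × 10²) ÷ 92.399 = 3.83662160846…
Multiplication/division keeps the fewest significant figures: 3.545 × 10² → 4 s.f., 92.399 → 5 s.f.; limit is 4.
Rounded to 4 significant figures: 3.837.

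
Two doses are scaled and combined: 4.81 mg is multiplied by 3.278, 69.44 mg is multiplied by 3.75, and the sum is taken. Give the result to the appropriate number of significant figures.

4.81 × 3.278 = 15.76718 → 15.8 mg (3 s.f., last digit at the 10^-1 place).
69.44 × 3.75 = 260.4 → 2.60 × 10^2 mg (3 s.f., last digit at the 10^0 place).
Sum: 276.16718 mg; keep the coarser place, 10^0.
Result: 2.76 × 10^2 mg.

2.76 × 10^2 mg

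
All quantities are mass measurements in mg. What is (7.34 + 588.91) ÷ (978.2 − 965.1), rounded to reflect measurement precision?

7.34 + 588.91 = 596.25, limited to 2 d.p. → 5 s.f.; 978.2 − 965.1 = 13.1, limited to 1 d.p. → 3 s.f.
Carrying full precision, 596.25 ÷ 13.1 = 45.5152671756…; keep min(5, 3) = 3 s.f.
Rounded to 3 significant figures: 45.5.

45.5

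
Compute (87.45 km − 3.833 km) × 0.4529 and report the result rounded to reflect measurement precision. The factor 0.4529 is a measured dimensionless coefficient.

37.87 km

87.45 km − 3.833 km = 83.617 km; the difference is limited to 2 decimal places (4 s.f.).
Carrying full precision, 83.617 × 0.4529 = 37.8701393 km; 0.4529 has 4 s.f., so the result keeps min(4, 4) = 4 s.f.
Rounded to 4 significant figures: 37.87 km.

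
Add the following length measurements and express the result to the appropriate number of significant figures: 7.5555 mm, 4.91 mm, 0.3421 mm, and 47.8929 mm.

60.70 mm

7.5555 mm + 4.91 mm + 0.3421 mm + 47.8929 mm = 60.7005 mm.
Addition/subtraction keeps the fewest decimal places: 7.5555 → 4 decimal places, 4.91 → 2 decimal places, 0.3421 → 4 decimal places, 47.8929 → 4 decimal places; limit is 2.
Rounded to 2 decimal places: 60.70 mm.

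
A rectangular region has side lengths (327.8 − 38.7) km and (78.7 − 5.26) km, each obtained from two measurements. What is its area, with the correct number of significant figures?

2.12 × 10⁴ km²

327.8 − 38.7 = 289.1, limited to 1 d.p. → 4 s.f.; 78.7 − 5.26 = 73.44, limited to 1 d.p. → 3 s.f.
Carrying full precision, 289.1 × 73.44 = 21231.504; keep min(4, 3) = 3 s.f.
Rounded to 3 significant figures: 2.12 × 10⁴ km².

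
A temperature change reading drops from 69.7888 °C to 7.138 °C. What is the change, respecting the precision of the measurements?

69.7888 °C − 7.138 °C = 62.6508 °C.
Addition/subtraction keeps the fewest decimal places: 69.7888 → 4 decimal places, 7.138 → 3 decimal places; limit is 3.
Rounded to 3 decimal places: 62.651 °C.

62.651 °C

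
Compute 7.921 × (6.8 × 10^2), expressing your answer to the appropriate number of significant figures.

5.4 × 10^3

7.921 × (6.8 × 10^2) = 5386.28
Multiplication/division keeps the fewest significant figures: 7.921 → 4 s.f., 6.8 × 10^2 → 2 s.f.; limit is 2.
Rounded to 2 significant figures: 5.4 × 10^3.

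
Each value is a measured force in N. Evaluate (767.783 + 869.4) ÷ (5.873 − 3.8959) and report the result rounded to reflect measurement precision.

828.1

767.783 + 869.4 = 1637.183, limited to 1 d.p. → 5 s.f.; 5.873 − 3.8959 = 1.9771, limited to 3 d.p. → 4 s.f.
Carrying full precision, 1637.183 ÷ 1.9771 = 828.072935107…; keep min(5, 4) = 4 s.f.
Rounded to 4 significant figures: 828.1.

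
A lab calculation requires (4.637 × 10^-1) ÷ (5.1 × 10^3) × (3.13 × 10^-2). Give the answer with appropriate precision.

(4.637 × 10^-1) ÷ (5.1 × 10^3) × (3.13 × 10^-2) = 0.00000284584509804…
Multiplication/division keeps the fewest significant figures: 4.637 × 10^-1 → 4 s.f., 5.1 × 10^3 → 2 s.f., 3.13 × 10^-2 → 3 s.f.; limit is 2.
Rounded to 2 significant figures: 2.8 × 10^-6.

2.8 × 10^-6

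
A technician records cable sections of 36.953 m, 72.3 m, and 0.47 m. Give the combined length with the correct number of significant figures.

36.953 m + 72.3 m + 0.47 m = 109.723 m.
Addition/subtraction keeps the fewest decimal places: 36.953 → 3 decimal places, 72.3 → 1 decimal place, 0.47 → 2 decimal places; limit is 1.
Rounded to 1 decimal place: 109.7 m.

109.7 m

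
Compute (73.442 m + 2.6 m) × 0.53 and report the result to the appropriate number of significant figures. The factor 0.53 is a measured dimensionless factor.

73.442 m + 2.6 m = 76.042 m; the sum is limited to 1 decimal place (3 s.f.).
Carrying full precision, 76.042 × 0.53 = 40.30226 m; 0.53 has 2 s.f., so the result keeps min(3, 2) = 2 s.f.
Rounded to 2 significant figures: 4.0 × 10¹ m.

4.0 × 10¹ m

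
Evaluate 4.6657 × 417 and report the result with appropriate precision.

1.95 × 10³

4.6657 × 417 = 1945.5969
Multiplication/division keeps the fewest significant figures: 4.6657 → 5 s.f., 417 → 3 s.f.; limit is 3.
Rounded to 3 significant figures: 1.95 × 10³.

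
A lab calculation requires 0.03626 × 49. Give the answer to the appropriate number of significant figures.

0.03626 × 49 = 1.77674
Multiplication/division keeps the fewest significant figures: 0.03626 → 4 s.f., 49 → 2 s.f.; limit is 2.
Rounded to 2 significant figures: 1.8.

1.8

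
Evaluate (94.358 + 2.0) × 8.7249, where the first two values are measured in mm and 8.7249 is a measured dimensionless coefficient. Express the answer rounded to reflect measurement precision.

841 mm

94.358 mm + 2.0 mm = 96.358 mm; the sum is limited to 1 decimal place (3 s.f.).
Carrying full precision, 96.358 × 8.7249 = 840.7139142 mm; 8.7249 has 5 s.f., so the result keeps min(3, 5) = 3 s.f.
Rounded to 3 significant figures: 841 mm.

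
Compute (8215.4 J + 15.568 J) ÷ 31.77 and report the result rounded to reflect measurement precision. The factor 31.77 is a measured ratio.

8215.4 J + 15.568 J = 8230.968 J; the sum is limited to 1 decimal place (5 s.f.).
Carrying full precision, 8230.968 ÷ 31.77 = 259.079886686… J; 31.77 has 4 s.f., so the result keeps min(5, 4) = 4 s.f.
Rounded to 4 significant figures: 259.1 J.

259.1 J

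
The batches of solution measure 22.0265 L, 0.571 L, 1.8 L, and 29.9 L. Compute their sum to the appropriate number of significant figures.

22.0265 L + 0.571 L + 1.8 L + 29.9 L = 54.2975 L.
Addition/subtraction keeps the fewest decimal places: 22.0265 → 4 decimal places, 0.571 → 3 decimal places, 1.8 → 1 decimal place, 29.9 → 1 decimal place; limit is 1.
Rounded to 1 decimal place: 54.3 L.

54.3 L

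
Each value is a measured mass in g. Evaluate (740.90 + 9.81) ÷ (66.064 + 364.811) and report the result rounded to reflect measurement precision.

740.90 + 9.81 = 750.71, limited to 2 d.p. → 5 s.f.; 66.064 + 364.811 = 430.875, limited to 3 d.p. → 6 s.f.
Carrying full precision, 750.71 ÷ 430.875 = 1.74229184798…; keep min(5, 6) = 5 s.f.
Rounded to 5 significant figures: 1.7423.

1.7423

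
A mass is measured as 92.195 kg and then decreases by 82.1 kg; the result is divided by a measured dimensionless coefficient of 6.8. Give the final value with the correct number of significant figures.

92.195 kg − 82.1 kg = 10.095 kg; the difference is limited to 1 decimal place (3 s.f.).
Carrying full precision, 10.095 ÷ 6.8 = 1.48455882353… kg; 6.8 has 2 s.f., so the result keeps min(3, 2) = 2 s.f.
Rounded to 2 significant figures: 1.5 kg.

1.5 kg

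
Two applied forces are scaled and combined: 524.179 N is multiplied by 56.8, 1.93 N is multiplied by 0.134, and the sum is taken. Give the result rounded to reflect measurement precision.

524.179 × 56.8 = 29773.3672 → 2.98 × 10^4 N (3 s.f., last digit at the 10^2 place).
1.93 × 0.134 = 0.25862 → 0.259 N (3 s.f., last digit at the 10^-3 place).
Sum: 29773.62582 N; keep the coarser place, 10^2.
Result: 2.98 × 10^4 N.

2.98 × 10^4 N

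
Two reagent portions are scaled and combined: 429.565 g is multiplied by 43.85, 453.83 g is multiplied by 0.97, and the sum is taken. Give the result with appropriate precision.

1.928 × 10⁴ g

429.565 × 43.85 = 18836.42525 → 1.884 × 10⁴ g (4 s.f., last digit at the 10^1 place).
453.83 × 0.97 = 440.2151 → 4.4 × 10² g (2 s.f., last digit at the 10^1 place).
Sum: 19276.64035 g; keep the coarser place, 10^1.
Result: 1.928 × 10⁴ g.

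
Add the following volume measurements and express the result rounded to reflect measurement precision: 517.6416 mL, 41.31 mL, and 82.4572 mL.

517.6416 mL + 41.31 mL + 82.4572 mL = 641.4088 mL.
Addition/subtraction keeps the fewest decimal places: 517.6416 → 4 decimal places, 41.31 → 2 decimal places, 82.4572 → 4 decimal places; limit is 2.
Rounded to 2 decimal places: 6.4141 × 10^2 mL.

6.4141 × 10^2 mL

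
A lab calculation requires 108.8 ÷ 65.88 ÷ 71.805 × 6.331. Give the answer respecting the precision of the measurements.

108.8 ÷ 65.88 ÷ 71.805 × 6.331 = 0.145610580027…
Multiplication/division keeps the fewest significant figures: 108.8 → 4 s.f., 65.88 → 4 s.f., 71.805 → 5 s.f., 6.331 → 4 s.f.; limit is 4.
Rounded to 4 significant figures: 0.1456.

0.1456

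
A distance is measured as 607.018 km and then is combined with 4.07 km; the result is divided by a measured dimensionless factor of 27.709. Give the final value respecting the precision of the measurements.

607.018 km + 4.07 km = 611.088 km; the sum is limited to 2 decimal places (5 s.f.).
Carrying full precision, 611.088 ÷ 27.709 = 22.0537731423… km; 27.709 has 5 s.f., so the result keeps min(5, 5) = 5 s.f.
Rounded to 5 significant figures: 22.054 km.

22.054 km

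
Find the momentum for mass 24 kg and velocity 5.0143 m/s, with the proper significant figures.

momentum = 24 kg × 5.0143 m/s = 120.3432 kg·m/s.
24 has 2 significant figures; 5.0143 has 5.
Division/multiplication keeps the fewest: 2 significant figures.
Rounded: 1.2 × 10^2 kg·m/s.

1.2 × 10^2 kg·m/s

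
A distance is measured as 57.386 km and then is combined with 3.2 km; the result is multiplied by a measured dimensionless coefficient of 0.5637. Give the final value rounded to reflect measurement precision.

34.2 km

57.386 km + 3.2 km = 60.586 km; the sum is limited to 1 decimal place (3 s.f.).
Carrying full precision, 60.586 × 0.5637 = 34.1523282 km; 0.5637 has 4 s.f., so the result keeps min(3, 4) = 3 s.f.
Rounded to 3 significant figures: 34.2 km.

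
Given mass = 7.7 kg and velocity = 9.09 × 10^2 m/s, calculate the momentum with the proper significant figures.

momentum = 7.7 kg × 9.09 × 10^2 m/s = 6999.3 kg·m/s.
7.7 has 2 significant figures; 9.09 × 10^2 has 3.
Division/multiplication keeps the fewest: 2 significant figures.
Rounded: 7.0 × 10^3 kg·m/s.

7.0 × 10^3 kg·m/s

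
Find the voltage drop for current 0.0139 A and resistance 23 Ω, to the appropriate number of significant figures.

0.32 V

voltage drop = 0.0139 A × 23 Ω = 0.3197 V.
0.0139 has 3 significant figures; 23 has 2.
Division/multiplication keeps the fewest: 2 significant figures.
Rounded: 0.32 V.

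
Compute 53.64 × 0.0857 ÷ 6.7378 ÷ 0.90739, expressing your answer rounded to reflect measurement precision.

7.52 × 10^-1

53.64 × 0.0857 ÷ 6.7378 ÷ 0.90739 = 0.751895501996…
Multiplication/division keeps the fewest significant figures: 53.64 → 4 s.f., 0.0857 → 3 s.f., 6.7378 → 5 s.f., 0.90739 → 5 s.f.; limit is 3.
Rounded to 3 significant figures: 7.52 × 10^-1.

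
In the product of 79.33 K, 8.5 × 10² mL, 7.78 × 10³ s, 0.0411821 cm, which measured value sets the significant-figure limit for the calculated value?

79.33 K → 4 s.f.; 8.5 × 10² mL → 2 s.f.; 7.78 × 10³ s → 3 s.f.; 0.0411821 cm → 6 s.f.
The fewest is 2 significant figures, from 8.5 × 10² mL.

8.5 × 10² mL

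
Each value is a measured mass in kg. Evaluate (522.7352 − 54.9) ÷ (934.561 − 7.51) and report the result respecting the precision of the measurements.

5.046 × 10⁻¹

522.7352 − 54.9 = 467.8352, limited to 1 d.p. → 4 s.f.; 934.561 − 7.51 = 927.051, limited to 2 d.p. → 5 s.f.
Carrying full precision, 467.8352 ÷ 927.051 = 0.504648827303…; keep min(4, 5) = 4 s.f.
Rounded to 4 significant figures: 5.046 × 10⁻¹.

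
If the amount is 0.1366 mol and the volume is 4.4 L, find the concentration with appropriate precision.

0.031 mol/L

concentration = 0.1366 mol ÷ 4.4 L = 0.0310454545455… mol/L.
0.1366 has 4 significant figures; 4.4 has 2.
Division/multiplication keeps the fewest: 2 significant figures.
Rounded: 0.031 mol/L.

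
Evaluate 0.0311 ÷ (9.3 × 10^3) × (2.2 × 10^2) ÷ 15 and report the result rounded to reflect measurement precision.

4.9 × 10^-5

0.0311 ÷ (9.3 × 10^3) × (2.2 × 10^2) ÷ 15 = 0.0000490465949821…
Multiplication/division keeps the fewest significant figures: 0.0311 → 3 s.f., 9.3 × 10^3 → 2 s.f., 2.2 × 10^2 → 2 s.f., 15 → 2 s.f.; limit is 2.
Rounded to 2 significant figures: 4.9 × 10^-5.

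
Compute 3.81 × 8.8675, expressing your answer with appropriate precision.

33.8

3.81 × 8.8675 = 33.785175
Multiplication/division keeps the fewest significant figures: 3.81 → 3 s.f., 8.8675 → 5 s.f.; limit is 3.
Rounded to 3 significant figures: 33.8.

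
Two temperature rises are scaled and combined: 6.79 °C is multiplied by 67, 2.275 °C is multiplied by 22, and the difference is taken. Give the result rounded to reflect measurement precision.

4.0 × 10^2 °C

6.79 × 67 = 454.93 → 4.5 × 10^2 °C (2 s.f., last digit at the 10^1 place).
2.275 × 22 = 50.05 → 50. °C (2 s.f., last digit at the 10^0 place).
Difference: 404.88 °C; keep the coarser place, 10^1.
Result: 4.0 × 10^2 °C.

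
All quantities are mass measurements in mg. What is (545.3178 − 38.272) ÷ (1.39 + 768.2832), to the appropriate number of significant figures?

0.65878

545.3178 − 38.272 = 507.0458, limited to 3 d.p. → 6 s.f.; 1.39 + 768.2832 = 769.6732, limited to 2 d.p. → 5 s.f.
Carrying full precision, 507.0458 ÷ 769.6732 = 0.65878063573…; keep min(6, 5) = 5 s.f.
Rounded to 5 significant figures: 0.65878.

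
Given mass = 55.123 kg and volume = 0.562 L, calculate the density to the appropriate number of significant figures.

98.1 kg/L

density = 55.123 kg ÷ 0.562 L = 98.0836298932… kg/L.
55.123 has 5 significant figures; 0.562 has 3.
Division/multiplication keeps the fewest: 3 significant figures.
Rounded: 98.1 kg/L.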